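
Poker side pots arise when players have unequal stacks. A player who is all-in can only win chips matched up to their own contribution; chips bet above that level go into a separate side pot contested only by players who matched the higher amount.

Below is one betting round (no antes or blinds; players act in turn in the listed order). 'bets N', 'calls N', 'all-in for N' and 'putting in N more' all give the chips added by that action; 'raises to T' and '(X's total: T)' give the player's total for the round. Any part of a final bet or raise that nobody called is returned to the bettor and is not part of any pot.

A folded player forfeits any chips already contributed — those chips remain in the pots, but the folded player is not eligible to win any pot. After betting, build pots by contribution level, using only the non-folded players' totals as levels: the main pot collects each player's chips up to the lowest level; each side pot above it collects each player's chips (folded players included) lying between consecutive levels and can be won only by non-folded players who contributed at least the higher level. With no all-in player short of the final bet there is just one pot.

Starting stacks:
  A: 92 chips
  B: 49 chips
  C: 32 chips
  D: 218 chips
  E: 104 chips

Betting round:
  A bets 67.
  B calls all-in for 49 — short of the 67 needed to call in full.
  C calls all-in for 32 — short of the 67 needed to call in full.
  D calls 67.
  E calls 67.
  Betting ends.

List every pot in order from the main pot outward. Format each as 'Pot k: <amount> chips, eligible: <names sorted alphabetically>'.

Contributions: A=67, B=49, C=32, D=67, E=67
Pot levels (distinct totals of non-folded players): 32, 49, 67
Layer 1-32: 32 each from A, B, C, D, E = 32*5 = 160 chips; eligible A, B, C, D, E
Layer 33-49: 17 each from A, B, D, E = 17*4 = 68 chips; eligible A, B, D, E
Layer 50-67: 18 each from A, D, E = 18*3 = 54 chips; eligible A, D, E

Pot 1: 160 chips, eligible: A, B, C, D, E
Pot 2: 68 chips, eligible: A, B, D, E
Pot 3: 54 chips, eligible: A, D, E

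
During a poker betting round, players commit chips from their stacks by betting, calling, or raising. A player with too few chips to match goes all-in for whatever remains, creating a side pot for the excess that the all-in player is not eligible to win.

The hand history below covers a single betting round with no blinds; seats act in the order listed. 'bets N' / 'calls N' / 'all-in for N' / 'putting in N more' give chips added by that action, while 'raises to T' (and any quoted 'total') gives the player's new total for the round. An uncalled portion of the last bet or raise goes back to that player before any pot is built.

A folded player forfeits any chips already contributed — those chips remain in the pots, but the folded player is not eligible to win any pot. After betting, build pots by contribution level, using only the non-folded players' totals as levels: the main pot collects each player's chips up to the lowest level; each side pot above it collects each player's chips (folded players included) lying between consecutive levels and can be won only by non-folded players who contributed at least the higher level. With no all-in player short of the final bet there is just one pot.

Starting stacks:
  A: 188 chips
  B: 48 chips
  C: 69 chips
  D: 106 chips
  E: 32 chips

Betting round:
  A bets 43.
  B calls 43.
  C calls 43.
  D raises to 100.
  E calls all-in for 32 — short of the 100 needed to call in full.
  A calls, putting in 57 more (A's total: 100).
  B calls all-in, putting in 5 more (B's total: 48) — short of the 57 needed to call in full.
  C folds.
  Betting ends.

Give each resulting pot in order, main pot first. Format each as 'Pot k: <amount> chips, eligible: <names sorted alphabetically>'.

Pot 1: 160 chips, eligible: A, B, D, E
Pot 2: 59 chips, eligible: A, B, D
Pot 3: 104 chips, eligible: A, D

Derivation:
Contributions: A=100, B=48, C=43, D=100, E=32
Folded: C
Pot levels (distinct totals of non-folded players): 32, 48, 100
Layer 1-32: 32 each from A, B, C, D, E = 32*5 = 160 chips; eligible A, B, D, E
Layer 33-48: A 16 + B 16 + C 11 + D 16 = 59 chips; eligible A, B, D
Layer 49-100: 52 each from A, D = 52*2 = 104 chips; eligible A, D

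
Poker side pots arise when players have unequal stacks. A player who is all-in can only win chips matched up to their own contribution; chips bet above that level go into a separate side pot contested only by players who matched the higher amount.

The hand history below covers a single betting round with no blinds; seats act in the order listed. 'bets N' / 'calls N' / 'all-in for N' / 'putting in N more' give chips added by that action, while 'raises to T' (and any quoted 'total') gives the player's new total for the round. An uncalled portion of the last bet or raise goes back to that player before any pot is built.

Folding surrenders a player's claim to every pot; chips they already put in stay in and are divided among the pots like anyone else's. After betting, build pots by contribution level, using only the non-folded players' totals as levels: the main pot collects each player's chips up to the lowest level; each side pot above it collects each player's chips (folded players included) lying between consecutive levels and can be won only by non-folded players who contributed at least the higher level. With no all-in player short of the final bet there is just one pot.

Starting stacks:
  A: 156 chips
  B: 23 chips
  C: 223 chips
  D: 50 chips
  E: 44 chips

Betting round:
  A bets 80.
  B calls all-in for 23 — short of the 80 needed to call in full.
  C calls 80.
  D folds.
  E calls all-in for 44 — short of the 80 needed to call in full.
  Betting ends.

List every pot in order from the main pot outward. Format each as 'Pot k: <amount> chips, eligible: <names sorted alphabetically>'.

Contributions: A=80, B=23, C=80, E=44
Folded: D
Pot levels (distinct totals of non-folded players): 23, 44, 80
Layer 1-23: 23 each from A, B, C, E = 23*4 = 92 chips; eligible A, B, C, E
Layer 24-44: 21 each from A, C, E = 21*3 = 63 chips; eligible A, C, E
Layer 45-80: 36 each from A, C = 36*2 = 72 chips; eligible A, C

Pot 1: 92 chips, eligible: A, B, C, E
Pot 2: 63 chips, eligible: A, C, E
Pot 3: 72 chips, eligible: A, C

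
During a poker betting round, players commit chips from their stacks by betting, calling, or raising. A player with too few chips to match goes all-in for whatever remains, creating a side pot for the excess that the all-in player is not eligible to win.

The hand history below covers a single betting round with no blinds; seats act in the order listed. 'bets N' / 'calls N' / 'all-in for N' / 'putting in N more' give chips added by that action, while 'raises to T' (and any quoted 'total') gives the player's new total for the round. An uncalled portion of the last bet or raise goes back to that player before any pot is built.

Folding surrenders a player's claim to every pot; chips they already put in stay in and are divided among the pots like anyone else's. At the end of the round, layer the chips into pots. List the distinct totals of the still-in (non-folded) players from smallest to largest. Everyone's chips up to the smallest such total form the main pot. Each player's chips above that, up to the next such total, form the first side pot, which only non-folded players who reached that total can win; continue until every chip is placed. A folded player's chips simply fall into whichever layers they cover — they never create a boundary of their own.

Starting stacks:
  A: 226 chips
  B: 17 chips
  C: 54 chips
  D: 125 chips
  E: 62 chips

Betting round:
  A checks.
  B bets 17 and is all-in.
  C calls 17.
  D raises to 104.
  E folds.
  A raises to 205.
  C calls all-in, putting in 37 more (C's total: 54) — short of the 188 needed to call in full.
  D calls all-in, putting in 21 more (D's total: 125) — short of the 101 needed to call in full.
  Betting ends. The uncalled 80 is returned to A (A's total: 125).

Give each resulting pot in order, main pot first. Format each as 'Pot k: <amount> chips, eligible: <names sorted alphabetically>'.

Pot 1: 68 chips, eligible: A, B, C, D
Pot 2: 111 chips, eligible: A, C, D
Pot 3: 142 chips, eligible: A, D

Derivation:
Contributions (after 80 returned to A): A=125, B=17, C=54, D=125
Folded: E
Pot levels (distinct totals of non-folded players): 17, 54, 125
Layer 1-17: 17 each from A, B, C, D = 17*4 = 68 chips; eligible A, B, C, D
Layer 18-54: 37 each from A, C, D = 37*3 = 111 chips; eligible A, C, D
Layer 55-125: 71 each from A, D = 71*2 = 142 chips; eligible A, D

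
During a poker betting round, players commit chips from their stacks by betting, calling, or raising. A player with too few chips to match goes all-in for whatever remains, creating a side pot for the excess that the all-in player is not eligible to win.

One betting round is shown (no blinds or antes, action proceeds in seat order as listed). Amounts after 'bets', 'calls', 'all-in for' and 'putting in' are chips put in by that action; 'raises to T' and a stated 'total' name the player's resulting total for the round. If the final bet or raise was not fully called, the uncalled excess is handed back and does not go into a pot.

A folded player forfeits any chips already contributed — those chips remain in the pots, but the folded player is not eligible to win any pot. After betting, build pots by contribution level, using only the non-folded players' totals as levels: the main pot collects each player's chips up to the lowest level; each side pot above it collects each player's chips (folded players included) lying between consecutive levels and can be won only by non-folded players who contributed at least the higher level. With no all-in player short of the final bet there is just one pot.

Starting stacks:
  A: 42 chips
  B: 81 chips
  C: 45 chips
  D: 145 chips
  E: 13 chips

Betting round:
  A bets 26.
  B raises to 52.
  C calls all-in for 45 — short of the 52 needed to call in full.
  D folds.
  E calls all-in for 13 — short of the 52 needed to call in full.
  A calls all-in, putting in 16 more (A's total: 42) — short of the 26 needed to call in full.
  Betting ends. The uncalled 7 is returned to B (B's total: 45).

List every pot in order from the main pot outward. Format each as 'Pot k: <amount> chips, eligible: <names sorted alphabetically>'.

Contributions (after 7 returned to B): A=42, B=45, C=45, E=13
Folded: D
Pot levels (distinct totals of non-folded players): 13, 42, 45
Layer 1-13: 13 each from A, B, C, E = 13*4 = 52 chips; eligible A, B, C, E
Layer 14-42: 29 each from A, B, C = 29*3 = 87 chips; eligible A, B, C
Layer 43-45: 3 each from B, C = 3*2 = 6 chips; eligible B, C

Pot 1: 52 chips, eligible: A, B, C, E
Pot 2: 87 chips, eligible: A, B, C
Pot 3: 6 chips, eligible: B, C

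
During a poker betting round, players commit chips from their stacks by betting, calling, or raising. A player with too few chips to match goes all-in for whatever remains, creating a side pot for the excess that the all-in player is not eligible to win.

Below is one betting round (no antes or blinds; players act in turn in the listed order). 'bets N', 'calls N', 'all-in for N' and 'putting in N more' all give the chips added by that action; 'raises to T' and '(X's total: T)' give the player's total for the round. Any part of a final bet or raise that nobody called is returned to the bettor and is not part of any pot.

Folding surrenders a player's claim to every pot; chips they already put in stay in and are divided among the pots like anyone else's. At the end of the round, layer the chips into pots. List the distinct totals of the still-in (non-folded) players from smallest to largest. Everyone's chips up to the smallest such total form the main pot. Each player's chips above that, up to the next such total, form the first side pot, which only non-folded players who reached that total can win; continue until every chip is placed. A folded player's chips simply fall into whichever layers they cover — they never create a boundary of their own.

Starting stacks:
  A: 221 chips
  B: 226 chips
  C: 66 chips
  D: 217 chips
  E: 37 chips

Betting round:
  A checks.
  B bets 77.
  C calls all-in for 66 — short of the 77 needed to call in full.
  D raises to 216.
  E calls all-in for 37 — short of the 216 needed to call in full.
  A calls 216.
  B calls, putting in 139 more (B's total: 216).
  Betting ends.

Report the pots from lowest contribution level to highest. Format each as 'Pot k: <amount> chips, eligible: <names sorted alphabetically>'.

Contributions: A=216, B=216, C=66, D=216, E=37
Pot levels (distinct totals of non-folded players): 37, 66, 216
Layer 1-37: 37 each from A, B, C, D, E = 37*5 = 185 chips; eligible A, B, C, D, E
Layer 38-66: 29 each from A, B, C, D = 29*4 = 116 chips; eligible A, B, C, D
Layer 67-216: 150 each from A, B, D = 150*3 = 450 chips; eligible A, B, D

Pot 1: 185 chips, eligible: A, B, C, D, E
Pot 2: 116 chips, eligible: A, B, C, D
Pot 3: 450 chips, eligible: A, B, D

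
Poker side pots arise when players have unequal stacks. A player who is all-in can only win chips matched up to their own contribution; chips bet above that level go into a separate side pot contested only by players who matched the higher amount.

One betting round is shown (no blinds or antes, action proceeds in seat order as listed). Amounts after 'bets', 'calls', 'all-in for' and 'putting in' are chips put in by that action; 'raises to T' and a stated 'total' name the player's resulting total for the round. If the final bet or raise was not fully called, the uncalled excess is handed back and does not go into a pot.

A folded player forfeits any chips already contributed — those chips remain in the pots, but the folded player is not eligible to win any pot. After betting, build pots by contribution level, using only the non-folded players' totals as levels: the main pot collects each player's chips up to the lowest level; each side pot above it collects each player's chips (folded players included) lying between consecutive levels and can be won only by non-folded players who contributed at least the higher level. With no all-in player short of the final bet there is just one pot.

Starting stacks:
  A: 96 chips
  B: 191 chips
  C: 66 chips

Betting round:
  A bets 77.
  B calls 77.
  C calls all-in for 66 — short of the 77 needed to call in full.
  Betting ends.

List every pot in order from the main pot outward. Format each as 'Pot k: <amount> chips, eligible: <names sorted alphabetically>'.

Pot 1: 198 chips, eligible: A, B, C
Pot 2: 22 chips, eligible: A, B

Derivation:
Contributions: A=77, B=77, C=66
Pot levels (distinct totals of non-folded players): 66, 77
Layer 1-66: 66 each from A, B, C = 66*3 = 198 chips; eligible A, B, C
Layer 67-77: 11 each from A, B = 11*2 = 22 chips; eligible A, B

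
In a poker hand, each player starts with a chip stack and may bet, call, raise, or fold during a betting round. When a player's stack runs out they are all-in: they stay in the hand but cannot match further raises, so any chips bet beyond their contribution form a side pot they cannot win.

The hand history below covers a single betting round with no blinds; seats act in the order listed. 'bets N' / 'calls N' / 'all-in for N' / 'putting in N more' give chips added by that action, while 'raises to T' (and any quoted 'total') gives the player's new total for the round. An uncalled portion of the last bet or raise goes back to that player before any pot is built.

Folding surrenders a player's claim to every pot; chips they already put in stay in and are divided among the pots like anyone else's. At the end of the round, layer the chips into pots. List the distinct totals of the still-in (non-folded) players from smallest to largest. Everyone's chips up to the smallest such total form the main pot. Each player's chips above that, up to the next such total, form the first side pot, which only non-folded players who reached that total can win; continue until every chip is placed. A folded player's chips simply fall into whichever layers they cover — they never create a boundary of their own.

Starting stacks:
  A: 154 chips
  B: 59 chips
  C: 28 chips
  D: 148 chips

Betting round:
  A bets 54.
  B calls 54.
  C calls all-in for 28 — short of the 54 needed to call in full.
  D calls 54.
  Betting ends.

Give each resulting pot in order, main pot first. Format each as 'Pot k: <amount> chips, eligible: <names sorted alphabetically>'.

Contributions: A=54, B=54, C=28, D=54
Pot levels (distinct totals of non-folded players): 28, 54
Layer 1-28: 28 each from A, B, C, D = 28*4 = 112 chips; eligible A, B, C, D
Layer 29-54: 26 each from A, B, D = 26*3 = 78 chips; eligible A, B, D

Pot 1: 112 chips, eligible: A, B, C, D
Pot 2: 78 chips, eligible: A, B, D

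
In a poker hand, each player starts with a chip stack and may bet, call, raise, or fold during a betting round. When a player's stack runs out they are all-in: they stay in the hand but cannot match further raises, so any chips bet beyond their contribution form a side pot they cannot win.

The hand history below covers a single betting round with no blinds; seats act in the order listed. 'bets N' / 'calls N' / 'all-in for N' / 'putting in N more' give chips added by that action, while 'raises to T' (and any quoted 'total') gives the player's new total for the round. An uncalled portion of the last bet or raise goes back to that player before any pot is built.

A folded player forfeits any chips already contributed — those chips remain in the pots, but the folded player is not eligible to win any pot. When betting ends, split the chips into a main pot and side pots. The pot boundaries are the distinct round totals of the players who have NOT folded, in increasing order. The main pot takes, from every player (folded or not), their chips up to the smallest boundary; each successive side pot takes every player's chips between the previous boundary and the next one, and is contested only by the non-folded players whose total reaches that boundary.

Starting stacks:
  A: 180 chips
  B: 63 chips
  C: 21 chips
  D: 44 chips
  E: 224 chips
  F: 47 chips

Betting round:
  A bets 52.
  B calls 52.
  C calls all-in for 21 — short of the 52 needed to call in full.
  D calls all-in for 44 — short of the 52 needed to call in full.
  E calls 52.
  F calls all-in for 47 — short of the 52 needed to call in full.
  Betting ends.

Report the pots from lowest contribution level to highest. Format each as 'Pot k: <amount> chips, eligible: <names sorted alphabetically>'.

Contributions: A=52, B=52, C=21, D=44, E=52, F=47
Pot levels (distinct totals of non-folded players): 21, 44, 47, 52
Layer 1-21: 21 each from A, B, C, D, E, F = 21*6 = 126 chips; eligible A, B, C, D, E, F
Layer 22-44: 23 each from A, B, D, E, F = 23*5 = 115 chips; eligible A, B, D, E, F
Layer 45-47: 3 each from A, B, E, F = 3*4 = 12 chips; eligible A, B, E, F
Layer 48-52: 5 each from A, B, E = 5*3 = 15 chips; eligible A, B, E

Pot 1: 126 chips, eligible: A, B, C, D, E, F
Pot 2: 115 chips, eligible: A, B, D, E, F
Pot 3: 12 chips, eligible: A, B, E, F
Pot 4: 15 chips, eligible: A, B, E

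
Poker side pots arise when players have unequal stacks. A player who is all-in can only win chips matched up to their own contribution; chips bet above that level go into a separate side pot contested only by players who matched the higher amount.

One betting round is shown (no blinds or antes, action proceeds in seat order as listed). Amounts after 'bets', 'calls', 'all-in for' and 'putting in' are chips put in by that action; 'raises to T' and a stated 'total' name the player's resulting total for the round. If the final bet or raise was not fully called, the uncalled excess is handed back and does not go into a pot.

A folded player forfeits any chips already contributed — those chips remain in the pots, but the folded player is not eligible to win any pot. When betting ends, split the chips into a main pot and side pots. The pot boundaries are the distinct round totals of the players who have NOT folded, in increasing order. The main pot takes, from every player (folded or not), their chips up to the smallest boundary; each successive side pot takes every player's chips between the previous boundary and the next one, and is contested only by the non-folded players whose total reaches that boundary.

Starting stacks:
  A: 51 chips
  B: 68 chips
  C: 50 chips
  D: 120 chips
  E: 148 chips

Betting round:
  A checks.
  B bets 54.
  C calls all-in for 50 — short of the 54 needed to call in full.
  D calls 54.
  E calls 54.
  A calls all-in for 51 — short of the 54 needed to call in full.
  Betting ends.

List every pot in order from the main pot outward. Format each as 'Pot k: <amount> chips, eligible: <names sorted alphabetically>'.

Contributions: A=51, B=54, C=50, D=54, E=54
Pot levels (distinct totals of non-folded players): 50, 51, 54
Layer 1-50: 50 each from A, B, C, D, E = 50*5 = 250 chips; eligible A, B, C, D, E
Layer 51-51: 1 each from A, B, D, E = 1*4 = 4 chips; eligible A, B, D, E
Layer 52-54: 3 each from B, D, E = 3*3 = 9 chips; eligible B, D, E

Pot 1: 250 chips, eligible: A, B, C, D, E
Pot 2: 4 chips, eligible: A, B, D, E
Pot 3: 9 chips, eligible: B, D, E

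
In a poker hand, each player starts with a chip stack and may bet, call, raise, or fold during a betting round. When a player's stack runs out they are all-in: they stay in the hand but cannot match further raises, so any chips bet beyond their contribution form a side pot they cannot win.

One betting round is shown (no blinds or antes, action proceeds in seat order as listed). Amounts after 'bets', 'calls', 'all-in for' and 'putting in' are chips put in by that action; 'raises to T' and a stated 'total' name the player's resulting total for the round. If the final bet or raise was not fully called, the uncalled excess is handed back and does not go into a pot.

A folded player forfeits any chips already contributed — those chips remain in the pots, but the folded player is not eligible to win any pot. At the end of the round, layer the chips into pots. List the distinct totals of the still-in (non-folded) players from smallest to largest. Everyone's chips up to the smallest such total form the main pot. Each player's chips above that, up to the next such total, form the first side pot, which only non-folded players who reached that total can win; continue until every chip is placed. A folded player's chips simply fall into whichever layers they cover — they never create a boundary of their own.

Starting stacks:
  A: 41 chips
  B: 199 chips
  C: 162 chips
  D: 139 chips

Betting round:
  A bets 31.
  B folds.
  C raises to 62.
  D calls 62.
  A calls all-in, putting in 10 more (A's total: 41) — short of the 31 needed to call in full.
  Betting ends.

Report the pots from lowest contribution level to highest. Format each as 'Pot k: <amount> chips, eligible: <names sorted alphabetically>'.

Contributions: A=41, C=62, D=62
Folded: B
Pot levels (distinct totals of non-folded players): 41, 62
Layer 1-41: 41 each from A, C, D = 41*3 = 123 chips; eligible A, C, D
Layer 42-62: 21 each from C, D = 21*2 = 42 chips; eligible C, D

Pot 1: 123 chips, eligible: A, C, D
Pot 2: 42 chips, eligible: C, D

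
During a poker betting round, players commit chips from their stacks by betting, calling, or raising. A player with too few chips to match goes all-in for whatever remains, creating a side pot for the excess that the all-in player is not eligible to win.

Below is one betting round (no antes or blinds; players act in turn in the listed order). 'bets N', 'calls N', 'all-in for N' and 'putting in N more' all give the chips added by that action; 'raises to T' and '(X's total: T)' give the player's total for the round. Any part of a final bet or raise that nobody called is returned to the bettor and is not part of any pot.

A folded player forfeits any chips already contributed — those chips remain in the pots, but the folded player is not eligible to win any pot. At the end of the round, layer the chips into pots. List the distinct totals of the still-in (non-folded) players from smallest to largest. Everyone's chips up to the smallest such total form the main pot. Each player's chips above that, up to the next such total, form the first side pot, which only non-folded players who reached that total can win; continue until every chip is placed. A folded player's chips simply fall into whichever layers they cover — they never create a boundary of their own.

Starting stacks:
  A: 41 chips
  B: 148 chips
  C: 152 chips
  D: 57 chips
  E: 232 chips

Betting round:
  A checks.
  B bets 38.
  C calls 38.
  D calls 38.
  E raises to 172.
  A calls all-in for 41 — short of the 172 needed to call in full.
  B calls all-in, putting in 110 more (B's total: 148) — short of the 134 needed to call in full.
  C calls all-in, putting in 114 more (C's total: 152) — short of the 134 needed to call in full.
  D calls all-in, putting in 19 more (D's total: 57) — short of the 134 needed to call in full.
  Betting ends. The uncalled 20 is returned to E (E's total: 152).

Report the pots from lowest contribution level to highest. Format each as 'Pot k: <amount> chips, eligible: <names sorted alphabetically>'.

Pot 1: 205 chips, eligible: A, B, C, D, E
Pot 2: 64 chips, eligible: B, C, D, E
Pot 3: 273 chips, eligible: B, C, E
Pot 4: 8 chips, eligible: C, E

Derivation:
Contributions (after 20 returned to E): A=41, B=148, C=152, D=57, E=152
Pot levels (distinct totals of non-folded players): 41, 57, 148, 152
Layer 1-41: 41 each from A, B, C, D, E = 41*5 = 205 chips; eligible A, B, C, D, E
Layer 42-57: 16 each from B, C, D, E = 16*4 = 64 chips; eligible B, C, D, E
Layer 58-148: 91 each from B, C, E = 91*3 = 273 chips; eligible B, C, E
Layer 149-152: 4 each from C, E = 4*2 = 8 chips; eligible C, E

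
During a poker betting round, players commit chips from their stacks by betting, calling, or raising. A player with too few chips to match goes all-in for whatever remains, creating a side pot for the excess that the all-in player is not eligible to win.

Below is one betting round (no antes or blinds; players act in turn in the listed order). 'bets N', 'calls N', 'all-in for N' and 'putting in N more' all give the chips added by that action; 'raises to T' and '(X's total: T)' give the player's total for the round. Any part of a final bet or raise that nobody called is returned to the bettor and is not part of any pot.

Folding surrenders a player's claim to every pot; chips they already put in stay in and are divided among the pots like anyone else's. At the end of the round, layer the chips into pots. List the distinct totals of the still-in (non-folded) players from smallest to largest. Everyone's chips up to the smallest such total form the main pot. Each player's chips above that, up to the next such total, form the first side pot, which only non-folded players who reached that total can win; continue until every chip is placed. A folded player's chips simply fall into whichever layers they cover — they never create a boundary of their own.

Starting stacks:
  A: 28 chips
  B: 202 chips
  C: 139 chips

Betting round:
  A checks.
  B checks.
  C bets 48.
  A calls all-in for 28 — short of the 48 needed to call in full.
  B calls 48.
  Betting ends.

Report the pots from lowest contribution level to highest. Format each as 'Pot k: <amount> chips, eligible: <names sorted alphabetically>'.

Contributions: A=28, B=48, C=48
Pot levels (distinct totals of non-folded players): 28, 48
Layer 1-28: 28 each from A, B, C = 28*3 = 84 chips; eligible A, B, C
Layer 29-48: 20 each from B, C = 20*2 = 40 chips; eligible B, C

Pot 1: 84 chips, eligible: A, B, C
Pot 2: 40 chips, eligible: B, C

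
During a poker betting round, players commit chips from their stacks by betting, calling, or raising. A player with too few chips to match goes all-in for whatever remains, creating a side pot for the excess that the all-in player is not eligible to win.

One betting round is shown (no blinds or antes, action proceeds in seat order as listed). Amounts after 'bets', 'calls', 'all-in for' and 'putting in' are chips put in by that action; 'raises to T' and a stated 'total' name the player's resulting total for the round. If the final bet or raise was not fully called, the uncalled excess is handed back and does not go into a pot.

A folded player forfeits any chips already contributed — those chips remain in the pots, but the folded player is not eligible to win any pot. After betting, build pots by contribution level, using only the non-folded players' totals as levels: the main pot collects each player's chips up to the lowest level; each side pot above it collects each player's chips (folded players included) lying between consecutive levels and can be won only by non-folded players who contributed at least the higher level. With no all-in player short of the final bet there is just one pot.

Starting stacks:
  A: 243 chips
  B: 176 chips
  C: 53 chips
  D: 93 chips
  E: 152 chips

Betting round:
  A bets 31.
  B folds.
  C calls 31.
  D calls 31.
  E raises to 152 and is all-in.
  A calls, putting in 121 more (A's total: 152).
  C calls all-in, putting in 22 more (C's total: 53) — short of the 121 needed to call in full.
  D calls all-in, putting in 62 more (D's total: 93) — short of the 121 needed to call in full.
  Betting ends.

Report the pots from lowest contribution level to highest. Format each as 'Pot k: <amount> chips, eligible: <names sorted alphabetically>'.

Pot 1: 212 chips, eligible: A, C, D, E
Pot 2: 120 chips, eligible: A, D, E
Pot 3: 118 chips, eligible: A, E

Derivation:
Contributions: A=152, C=53, D=93, E=152
Folded: B
Pot levels (distinct totals of non-folded players): 53, 93, 152
Layer 1-53: 53 each from A, C, D, E = 53*4 = 212 chips; eligible A, C, D, E
Layer 54-93: 40 each from A, D, E = 40*3 = 120 chips; eligible A, D, E
Layer 94-152: 59 each from A, E = 59*2 = 118 chips; eligible A, E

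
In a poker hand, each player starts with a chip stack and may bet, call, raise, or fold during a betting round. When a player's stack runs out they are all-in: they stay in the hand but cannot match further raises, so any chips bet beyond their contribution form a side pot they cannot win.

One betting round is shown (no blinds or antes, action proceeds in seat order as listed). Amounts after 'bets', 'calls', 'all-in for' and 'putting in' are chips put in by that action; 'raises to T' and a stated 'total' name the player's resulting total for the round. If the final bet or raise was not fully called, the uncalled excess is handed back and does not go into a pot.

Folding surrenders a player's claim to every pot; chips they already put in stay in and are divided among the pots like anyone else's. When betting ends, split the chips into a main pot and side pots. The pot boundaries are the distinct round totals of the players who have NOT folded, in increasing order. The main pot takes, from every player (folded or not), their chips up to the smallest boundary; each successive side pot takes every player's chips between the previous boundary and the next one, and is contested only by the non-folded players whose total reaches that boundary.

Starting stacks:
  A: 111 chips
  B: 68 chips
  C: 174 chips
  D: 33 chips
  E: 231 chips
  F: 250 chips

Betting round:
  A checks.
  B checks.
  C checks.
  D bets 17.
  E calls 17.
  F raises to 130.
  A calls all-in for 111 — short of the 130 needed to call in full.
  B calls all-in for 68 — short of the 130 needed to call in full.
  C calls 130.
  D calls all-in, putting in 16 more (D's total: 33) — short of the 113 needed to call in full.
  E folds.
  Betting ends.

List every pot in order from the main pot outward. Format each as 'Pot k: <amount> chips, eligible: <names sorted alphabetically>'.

Contributions: A=111, B=68, C=130, D=33, E=17, F=130
Folded: E
Pot levels (distinct totals of non-folded players): 33, 68, 111, 130
Layer 1-33: A 33 + B 33 + C 33 + D 33 + E 17 + F 33 = 182 chips; eligible A, B, C, D, F
Layer 34-68: 35 each from A, B, C, F = 35*4 = 140 chips; eligible A, B, C, F
Layer 69-111: 43 each from A, C, F = 43*3 = 129 chips; eligible A, C, F
Layer 112-130: 19 each from C, F = 19*2 = 38 chips; eligible C, F

Pot 1: 182 chips, eligible: A, B, C, D, F
Pot 2: 140 chips, eligible: A, B, C, F
Pot 3: 129 chips, eligible: A, C, F
Pot 4: 38 chips, eligible: C, F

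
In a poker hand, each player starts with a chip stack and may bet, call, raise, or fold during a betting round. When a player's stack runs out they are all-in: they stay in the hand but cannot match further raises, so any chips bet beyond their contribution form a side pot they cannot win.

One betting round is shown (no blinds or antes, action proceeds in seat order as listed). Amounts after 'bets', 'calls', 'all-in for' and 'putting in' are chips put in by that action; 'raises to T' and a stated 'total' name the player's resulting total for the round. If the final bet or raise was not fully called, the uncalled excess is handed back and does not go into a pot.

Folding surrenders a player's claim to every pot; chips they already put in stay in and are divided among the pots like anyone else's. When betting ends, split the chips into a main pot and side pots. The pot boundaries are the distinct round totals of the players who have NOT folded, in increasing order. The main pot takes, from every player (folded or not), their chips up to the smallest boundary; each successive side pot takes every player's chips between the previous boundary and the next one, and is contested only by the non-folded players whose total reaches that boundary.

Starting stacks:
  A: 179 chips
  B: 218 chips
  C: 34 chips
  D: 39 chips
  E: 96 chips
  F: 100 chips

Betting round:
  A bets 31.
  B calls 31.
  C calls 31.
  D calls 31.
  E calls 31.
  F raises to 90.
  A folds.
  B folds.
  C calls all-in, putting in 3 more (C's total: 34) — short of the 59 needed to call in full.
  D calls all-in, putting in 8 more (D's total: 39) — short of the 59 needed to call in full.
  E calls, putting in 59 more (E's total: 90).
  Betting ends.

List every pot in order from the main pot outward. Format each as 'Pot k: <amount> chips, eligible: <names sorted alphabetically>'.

Contributions: A=31, B=31, C=34, D=39, E=90, F=90
Folded: A, B
Pot levels (distinct totals of non-folded players): 34, 39, 90
Layer 1-34: A 31 + B 31 + C 34 + D 34 + E 34 + F 34 = 198 chips; eligible C, D, E, F
Layer 35-39: 5 each from D, E, F = 5*3 = 15 chips; eligible D, E, F
Layer 40-90: 51 each from E, F = 51*2 = 102 chips; eligible E, F

Pot 1: 198 chips, eligible: C, D, E, F
Pot 2: 15 chips, eligible: D, E, F
Pot 3: 102 chips, eligible: E, F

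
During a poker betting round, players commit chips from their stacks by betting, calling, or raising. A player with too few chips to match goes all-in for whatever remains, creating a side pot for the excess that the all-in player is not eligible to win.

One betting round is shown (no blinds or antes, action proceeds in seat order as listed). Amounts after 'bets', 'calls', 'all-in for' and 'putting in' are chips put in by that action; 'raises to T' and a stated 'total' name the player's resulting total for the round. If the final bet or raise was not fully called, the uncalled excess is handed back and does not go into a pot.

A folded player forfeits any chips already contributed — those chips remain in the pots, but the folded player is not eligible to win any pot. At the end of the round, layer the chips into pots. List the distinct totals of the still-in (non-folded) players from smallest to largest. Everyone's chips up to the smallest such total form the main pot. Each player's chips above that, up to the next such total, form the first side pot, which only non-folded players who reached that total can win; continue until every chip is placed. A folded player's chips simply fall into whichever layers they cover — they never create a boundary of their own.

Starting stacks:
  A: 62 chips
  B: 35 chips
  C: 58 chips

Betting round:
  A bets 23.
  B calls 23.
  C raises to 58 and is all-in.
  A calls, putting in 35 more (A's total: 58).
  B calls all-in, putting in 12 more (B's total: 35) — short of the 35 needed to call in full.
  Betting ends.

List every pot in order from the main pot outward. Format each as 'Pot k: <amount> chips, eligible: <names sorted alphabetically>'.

Contributions: A=58, B=35, C=58
Pot levels (distinct totals of non-folded players): 35, 58
Layer 1-35: 35 each from A, B, C = 35*3 = 105 chips; eligible A, B, C
Layer 36-58: 23 each from A, C = 23*2 = 46 chips; eligible A, C

Pot 1: 105 chips, eligible: A, B, C
Pot 2: 46 chips, eligible: A, C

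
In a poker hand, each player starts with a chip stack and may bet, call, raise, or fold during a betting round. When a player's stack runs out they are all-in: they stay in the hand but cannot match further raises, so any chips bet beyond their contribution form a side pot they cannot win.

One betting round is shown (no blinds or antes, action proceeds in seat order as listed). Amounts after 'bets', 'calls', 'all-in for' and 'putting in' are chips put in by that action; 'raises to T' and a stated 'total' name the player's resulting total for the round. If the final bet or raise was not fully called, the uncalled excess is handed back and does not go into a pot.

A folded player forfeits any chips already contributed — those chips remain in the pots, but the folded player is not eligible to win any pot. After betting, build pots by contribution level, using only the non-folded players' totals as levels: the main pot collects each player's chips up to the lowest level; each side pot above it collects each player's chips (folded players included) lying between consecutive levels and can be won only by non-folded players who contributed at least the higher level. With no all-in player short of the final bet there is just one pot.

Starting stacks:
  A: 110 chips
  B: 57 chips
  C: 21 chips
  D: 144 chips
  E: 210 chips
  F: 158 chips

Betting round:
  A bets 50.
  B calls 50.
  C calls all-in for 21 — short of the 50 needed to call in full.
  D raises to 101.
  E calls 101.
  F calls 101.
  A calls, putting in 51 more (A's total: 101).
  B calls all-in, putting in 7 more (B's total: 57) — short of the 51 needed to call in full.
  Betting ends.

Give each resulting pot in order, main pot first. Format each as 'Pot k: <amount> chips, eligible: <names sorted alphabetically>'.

Pot 1: 126 chips, eligible: A, B, C, D, E, F
Pot 2: 180 chips, eligible: A, B, D, E, F
Pot 3: 176 chips, eligible: A, D, E, F

Derivation:
Contributions: A=101, B=57, C=21, D=101, E=101, F=101
Pot levels (distinct totals of non-folded players): 21, 57, 101
Layer 1-21: 21 each from A, B, C, D, E, F = 21*6 = 126 chips; eligible A, B, C, D, E, F
Layer 22-57: 36 each from A, B, D, E, F = 36*5 = 180 chips; eligible A, B, D, E, F
Layer 58-101: 44 each from A, D, E, F = 44*4 = 176 chips; eligible A, D, E, F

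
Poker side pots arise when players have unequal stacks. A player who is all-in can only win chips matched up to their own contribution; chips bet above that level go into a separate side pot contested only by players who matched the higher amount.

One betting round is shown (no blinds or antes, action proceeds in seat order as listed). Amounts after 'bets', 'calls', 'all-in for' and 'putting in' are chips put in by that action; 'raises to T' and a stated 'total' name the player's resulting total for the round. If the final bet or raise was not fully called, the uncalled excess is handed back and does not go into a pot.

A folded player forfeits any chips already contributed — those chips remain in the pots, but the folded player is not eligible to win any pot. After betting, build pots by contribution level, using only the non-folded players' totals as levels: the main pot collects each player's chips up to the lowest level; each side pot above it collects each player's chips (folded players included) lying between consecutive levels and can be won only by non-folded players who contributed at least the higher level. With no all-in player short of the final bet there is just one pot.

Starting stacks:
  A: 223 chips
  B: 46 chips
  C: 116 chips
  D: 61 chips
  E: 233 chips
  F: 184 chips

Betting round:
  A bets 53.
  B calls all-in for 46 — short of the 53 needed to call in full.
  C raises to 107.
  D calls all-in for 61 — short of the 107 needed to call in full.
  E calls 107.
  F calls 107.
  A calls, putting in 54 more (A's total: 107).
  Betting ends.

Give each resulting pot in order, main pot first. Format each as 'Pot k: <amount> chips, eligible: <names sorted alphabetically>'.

Pot 1: 276 chips, eligible: A, B, C, D, E, F
Pot 2: 75 chips, eligible: A, C, D, E, F
Pot 3: 184 chips, eligible: A, C, E, F

Derivation:
Contributions: A=107, B=46, C=107, D=61, E=107, F=107
Pot levels (distinct totals of non-folded players): 46, 61, 107
Layer 1-46: 46 each from A, B, C, D, E, F = 46*6 = 276 chips; eligible A, B, C, D, E, F
Layer 47-61: 15 each from A, C, D, E, F = 15*5 = 75 chips; eligible A, C, D, E, F
Layer 62-107: 46 each from A, C, E, F = 46*4 = 184 chips; eligible A, C, E, F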